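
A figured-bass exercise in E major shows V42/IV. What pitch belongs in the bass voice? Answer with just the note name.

The applied chord V42/IV is rooted on E: E-G#-B-D.
The figure 42 means third inversion — the seventh is in the bass.

D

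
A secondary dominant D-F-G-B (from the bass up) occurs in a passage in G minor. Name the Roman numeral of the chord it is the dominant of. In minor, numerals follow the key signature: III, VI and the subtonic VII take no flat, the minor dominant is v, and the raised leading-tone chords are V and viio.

iv

The chord is a dominant seventh chord on G.
A dominant resolves down a perfect fifth: G → C. In G minor, C is scale degree 4, i.e. iv.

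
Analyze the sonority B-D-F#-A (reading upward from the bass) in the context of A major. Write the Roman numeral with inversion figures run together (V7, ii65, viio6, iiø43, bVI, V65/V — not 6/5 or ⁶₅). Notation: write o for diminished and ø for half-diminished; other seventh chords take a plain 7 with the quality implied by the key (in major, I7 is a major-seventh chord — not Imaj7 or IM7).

ii7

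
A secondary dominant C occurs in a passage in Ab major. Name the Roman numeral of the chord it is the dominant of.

The chord is a major triad on C.
A dominant resolves down a perfect fifth: C → F. In Ab major, F is scale degree 6, i.e. vi.

vi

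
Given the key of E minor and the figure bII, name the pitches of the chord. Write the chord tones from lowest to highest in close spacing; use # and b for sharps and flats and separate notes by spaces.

bII is the Neapolitan chord — a major triad on the lowered second degree. In E minor that root is F.
So the chord is F-A-C.

F A C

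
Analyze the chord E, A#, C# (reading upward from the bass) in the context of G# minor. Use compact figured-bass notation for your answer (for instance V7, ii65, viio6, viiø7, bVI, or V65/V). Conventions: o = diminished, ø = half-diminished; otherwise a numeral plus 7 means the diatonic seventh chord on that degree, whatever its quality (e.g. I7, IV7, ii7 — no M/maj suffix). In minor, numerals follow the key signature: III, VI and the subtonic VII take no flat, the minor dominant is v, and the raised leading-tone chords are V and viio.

iio64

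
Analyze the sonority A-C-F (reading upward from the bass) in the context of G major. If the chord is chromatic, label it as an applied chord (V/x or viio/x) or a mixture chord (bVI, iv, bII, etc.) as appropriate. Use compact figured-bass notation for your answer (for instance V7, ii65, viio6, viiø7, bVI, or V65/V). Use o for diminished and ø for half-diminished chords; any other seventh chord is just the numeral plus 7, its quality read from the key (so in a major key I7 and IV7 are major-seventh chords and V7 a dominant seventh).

bVII6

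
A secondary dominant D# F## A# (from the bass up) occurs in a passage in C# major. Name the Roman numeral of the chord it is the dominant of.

The chord is a major triad on D#.
A dominant resolves down a perfect fifth: D# → G#. In C# major, G# is scale degree 5, i.e. V.

V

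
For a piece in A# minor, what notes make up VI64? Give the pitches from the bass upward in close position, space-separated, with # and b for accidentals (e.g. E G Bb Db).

C# F# A#

The numeral's case and figure indicate a major triad. In A# minor its root, scale degree 6, is F#.
Stacking thirds from F# gives F#-A#-C#.
The figured bass 64 indicates second inversion, placing the fifth (C#) in the bass: C#-F#-A#.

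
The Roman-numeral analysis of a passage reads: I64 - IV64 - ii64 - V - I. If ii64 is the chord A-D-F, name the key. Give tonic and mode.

C major

The anchor chord is a minor triad on D, labeled ii64.
If D is scale degree 2 and the mode makes that degree carry a minor triad, the tonic is C and the mode is major.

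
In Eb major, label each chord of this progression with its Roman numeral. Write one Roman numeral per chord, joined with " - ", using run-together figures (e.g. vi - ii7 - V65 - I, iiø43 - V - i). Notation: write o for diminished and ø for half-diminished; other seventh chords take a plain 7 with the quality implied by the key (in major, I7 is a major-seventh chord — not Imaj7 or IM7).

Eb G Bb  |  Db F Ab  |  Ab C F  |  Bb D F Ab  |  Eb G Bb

I - bVII - ii6 - V7 - I

Eb-G-Bb has root Eb, degree 1 in Eb major, so I.
Db-F-Ab is non-diatonic — bVII, a mixture chord from Eb minor.
Ab-C-F: minor triad on F = scale degree 2 → ii6.
Bb-D-F-Ab: dominant seventh chord on Bb = scale degree 5 → V7.
Eb-G-Bb has root Eb, degree 1 in Eb major, so I.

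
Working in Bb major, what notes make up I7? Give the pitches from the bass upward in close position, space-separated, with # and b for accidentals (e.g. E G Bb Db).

Bb D F A

The numeral's case and figure indicate a major seventh chord. In Bb major its root, the tonic, is Bb.
That chord is spelled Bb-D-F-A.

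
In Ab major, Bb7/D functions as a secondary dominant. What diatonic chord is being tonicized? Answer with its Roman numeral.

The chord is a dominant seventh chord on Bb.
A dominant resolves down a perfect fifth: Bb → Eb. In Ab major, Eb is scale degree 5, i.e. V.

V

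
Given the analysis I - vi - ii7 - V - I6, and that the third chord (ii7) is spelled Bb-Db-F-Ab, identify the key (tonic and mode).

Ab major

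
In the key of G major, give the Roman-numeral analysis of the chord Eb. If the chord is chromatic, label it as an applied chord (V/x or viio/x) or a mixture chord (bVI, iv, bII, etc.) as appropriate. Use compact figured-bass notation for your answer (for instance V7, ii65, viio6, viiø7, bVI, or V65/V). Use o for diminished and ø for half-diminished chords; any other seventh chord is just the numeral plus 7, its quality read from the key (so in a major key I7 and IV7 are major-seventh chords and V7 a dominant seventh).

The pitches Eb-G-Bb form a major triad rooted on Eb.
Eb is the lowered sixth degree of G major (diatonic 6 would be E). This is a major triad on the lowered sixth degree, borrowed from the parallel minor.

bVI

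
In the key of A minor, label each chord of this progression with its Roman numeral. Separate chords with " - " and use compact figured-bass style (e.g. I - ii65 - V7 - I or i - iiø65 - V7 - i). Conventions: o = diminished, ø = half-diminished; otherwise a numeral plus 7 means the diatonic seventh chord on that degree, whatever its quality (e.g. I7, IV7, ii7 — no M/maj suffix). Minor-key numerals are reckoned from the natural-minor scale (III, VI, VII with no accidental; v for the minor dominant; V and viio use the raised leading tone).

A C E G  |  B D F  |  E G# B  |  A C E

A-C-E-G: root A is the tonic; minor seventh chord there is i7.
B-D-F: root B is the supertonic; diminished triad there is iio.
E-G#-B: root E is the dominant; major triad there is V.
A-C-E has root A, degree 1 in A minor, so i.

i7 - iio - V - i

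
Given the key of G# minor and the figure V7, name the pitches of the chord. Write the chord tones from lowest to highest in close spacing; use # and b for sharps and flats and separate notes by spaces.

In G# minor, the fifth degree is D#. The dominant is major (leading tone raised), so V is a dominant seventh chord.
Stacking thirds from D# gives D#-F##-A#-C#.

D# F## A# C#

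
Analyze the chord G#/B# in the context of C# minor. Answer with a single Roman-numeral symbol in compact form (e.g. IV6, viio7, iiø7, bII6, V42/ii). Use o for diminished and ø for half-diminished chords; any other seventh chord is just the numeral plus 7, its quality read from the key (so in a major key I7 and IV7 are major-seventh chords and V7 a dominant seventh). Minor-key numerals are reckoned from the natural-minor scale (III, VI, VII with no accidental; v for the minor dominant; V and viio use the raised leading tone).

V6

The pitches G#-B#-D# form a major triad rooted on G#.
G# is scale degree 5 in C# minor, and a major triad on that degree is written V.
With B# in the bass the chord is in first inversion, so the figured bass is 6.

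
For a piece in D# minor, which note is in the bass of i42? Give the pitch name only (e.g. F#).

C#

i in D# minor has root D#; the chord is D#-F#-A#-C#.
The figure 42 means third inversion — the seventh is in the bass.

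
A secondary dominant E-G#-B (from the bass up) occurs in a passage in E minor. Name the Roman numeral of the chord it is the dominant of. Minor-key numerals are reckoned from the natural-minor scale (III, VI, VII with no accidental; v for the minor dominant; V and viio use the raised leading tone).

The chord is a major triad on E.
A dominant resolves down a perfect fifth: E → A. In E minor, A is scale degree 4, i.e. iv.

iv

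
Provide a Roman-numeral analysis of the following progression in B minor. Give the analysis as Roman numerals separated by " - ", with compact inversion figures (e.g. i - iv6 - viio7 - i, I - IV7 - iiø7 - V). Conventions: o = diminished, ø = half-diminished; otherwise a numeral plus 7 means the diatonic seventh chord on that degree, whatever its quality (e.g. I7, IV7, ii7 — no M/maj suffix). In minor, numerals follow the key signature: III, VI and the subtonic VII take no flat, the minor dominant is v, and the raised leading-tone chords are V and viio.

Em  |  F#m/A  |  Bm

Em: minor triad on E = scale degree 4 → iv.
F#m/A has root F#, degree 5 in B minor, so v6.
Bm: minor triad on B = scale degree 1 → i.

iv - v6 - i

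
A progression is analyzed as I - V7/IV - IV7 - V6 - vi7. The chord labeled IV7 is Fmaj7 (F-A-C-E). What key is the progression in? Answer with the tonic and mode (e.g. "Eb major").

C major

IV7 is given as F-A-C-E — a major seventh chord with root F.
Counting down 3 scale steps from F places the tonic on C; a major seventh chord on degree 4 is diatonic only in major.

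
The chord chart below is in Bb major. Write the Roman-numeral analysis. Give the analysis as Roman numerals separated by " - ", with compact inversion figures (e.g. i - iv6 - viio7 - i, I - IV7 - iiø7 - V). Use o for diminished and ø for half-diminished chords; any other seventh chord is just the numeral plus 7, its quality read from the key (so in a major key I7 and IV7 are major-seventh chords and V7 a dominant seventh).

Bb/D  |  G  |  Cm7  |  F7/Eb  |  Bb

I6 - V/ii - ii7 - V42 - I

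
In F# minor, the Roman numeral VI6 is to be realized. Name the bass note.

F#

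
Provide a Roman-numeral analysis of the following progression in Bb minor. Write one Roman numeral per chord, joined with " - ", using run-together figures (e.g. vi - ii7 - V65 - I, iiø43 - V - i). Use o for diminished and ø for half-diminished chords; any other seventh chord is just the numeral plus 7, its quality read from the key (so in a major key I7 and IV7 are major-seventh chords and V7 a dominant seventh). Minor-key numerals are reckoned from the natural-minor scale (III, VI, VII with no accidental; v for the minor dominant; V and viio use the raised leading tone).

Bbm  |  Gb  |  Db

i - VI - III

Bbm has root Bb, degree 1 in Bb minor, so i.
Gb: major triad on Gb = scale degree 6 → VI.
Db has root Db, degree 3 in Bb minor, so III.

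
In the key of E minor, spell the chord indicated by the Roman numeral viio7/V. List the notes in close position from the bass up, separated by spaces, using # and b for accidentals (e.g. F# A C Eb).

A# C# E G

The slash marks an applied leading-tone chord: viio of V. In E minor, V is B, so the leading tone to it is A#, a half step below.
Building a fully diminished seventh chord on A# gives A#-C#-E-G.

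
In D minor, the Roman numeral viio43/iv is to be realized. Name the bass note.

C

The applied chord viio43/iv is rooted on F#: F#-A-C-Eb.
The figure 43 means second inversion — the fifth is in the bass.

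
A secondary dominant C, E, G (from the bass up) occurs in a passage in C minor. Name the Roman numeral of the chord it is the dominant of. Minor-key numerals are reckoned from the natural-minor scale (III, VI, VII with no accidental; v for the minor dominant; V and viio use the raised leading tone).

The chord is a major triad on C.
A dominant resolves down a perfect fifth: C → F. In C minor, F is scale degree 4, i.e. iv.

iv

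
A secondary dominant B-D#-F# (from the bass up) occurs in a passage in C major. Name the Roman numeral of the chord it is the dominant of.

iii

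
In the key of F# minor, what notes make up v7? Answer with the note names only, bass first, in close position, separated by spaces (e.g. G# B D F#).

C# E G# B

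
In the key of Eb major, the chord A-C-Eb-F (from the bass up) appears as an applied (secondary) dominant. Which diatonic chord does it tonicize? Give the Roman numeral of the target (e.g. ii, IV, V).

The chord is a dominant seventh chord on F.
A dominant resolves down a perfect fifth: F → Bb. In Eb major, Bb is scale degree 5, i.e. V.

V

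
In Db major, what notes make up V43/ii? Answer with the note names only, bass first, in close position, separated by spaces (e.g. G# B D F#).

F Ab Bb D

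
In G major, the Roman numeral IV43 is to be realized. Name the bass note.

G

IV in G major has root C; the chord is C-E-G-B.
The figure 43 means second inversion — the fifth is in the bass.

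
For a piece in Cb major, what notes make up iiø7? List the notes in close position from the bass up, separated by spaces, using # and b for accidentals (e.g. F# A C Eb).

Db Fb Abb Cb

iiø7 is the half-diminished supertonic seventh, borrowed from the parallel minor. In Cb major that root is Db.
So the chord is Db-Fb-Abb-Cb.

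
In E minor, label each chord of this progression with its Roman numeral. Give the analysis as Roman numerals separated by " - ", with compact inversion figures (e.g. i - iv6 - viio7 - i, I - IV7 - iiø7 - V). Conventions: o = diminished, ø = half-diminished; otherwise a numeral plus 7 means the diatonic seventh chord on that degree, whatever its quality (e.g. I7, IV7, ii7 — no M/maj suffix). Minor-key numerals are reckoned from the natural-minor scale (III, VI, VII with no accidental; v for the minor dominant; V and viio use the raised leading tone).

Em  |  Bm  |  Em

i - v - i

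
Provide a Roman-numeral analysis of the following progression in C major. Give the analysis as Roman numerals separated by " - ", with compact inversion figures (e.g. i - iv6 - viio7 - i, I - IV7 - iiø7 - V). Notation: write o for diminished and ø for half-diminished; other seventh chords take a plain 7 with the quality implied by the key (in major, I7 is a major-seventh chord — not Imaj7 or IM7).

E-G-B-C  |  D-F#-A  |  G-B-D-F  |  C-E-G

E-G-B-C: root C is the tonic; major seventh chord there is I65.
D-F#-A is the secondary dominant of V (major triad on D): V/V.
G-B-D-F: dominant seventh chord on G = scale degree 5 → V7.
C-E-G has root C, degree 1 in C major, so I.

I65 - V/V - V7 - I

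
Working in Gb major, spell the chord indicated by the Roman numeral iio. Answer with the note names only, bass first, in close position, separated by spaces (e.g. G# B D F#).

Ab Cb Ebb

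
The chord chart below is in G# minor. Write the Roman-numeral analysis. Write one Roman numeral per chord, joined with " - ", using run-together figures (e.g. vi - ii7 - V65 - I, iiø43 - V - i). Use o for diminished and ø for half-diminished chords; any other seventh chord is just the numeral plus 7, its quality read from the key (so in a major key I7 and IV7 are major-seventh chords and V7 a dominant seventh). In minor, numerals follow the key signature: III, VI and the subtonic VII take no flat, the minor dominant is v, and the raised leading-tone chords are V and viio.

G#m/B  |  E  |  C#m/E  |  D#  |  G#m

i6 - VI - iv6 - V - i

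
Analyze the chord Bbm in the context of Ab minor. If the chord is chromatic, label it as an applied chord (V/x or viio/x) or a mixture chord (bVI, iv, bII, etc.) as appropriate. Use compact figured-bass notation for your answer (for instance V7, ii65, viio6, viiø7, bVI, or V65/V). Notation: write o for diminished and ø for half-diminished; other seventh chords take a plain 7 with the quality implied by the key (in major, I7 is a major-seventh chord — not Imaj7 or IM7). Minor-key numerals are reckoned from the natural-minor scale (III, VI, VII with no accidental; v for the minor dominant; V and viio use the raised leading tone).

ii

The pitches Bb-Db-F form a minor triad rooted on Bb.
Bb is the second degree of Ab minor. This is the minor supertonic, borrowed from the parallel major (the Dorian ii).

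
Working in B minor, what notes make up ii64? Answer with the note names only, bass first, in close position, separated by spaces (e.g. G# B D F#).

ii64 is the minor supertonic, borrowed from the parallel major (the Dorian ii). In B minor that root is C#.
So the chord is C#-E-G#.
With the 64 figure the chord is in second inversion; from the bass G# upward in close position it reads G#-C#-E.

G# C# E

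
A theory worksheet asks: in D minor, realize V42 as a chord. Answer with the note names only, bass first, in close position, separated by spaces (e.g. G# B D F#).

G A C# E

In D minor, the fifth degree is A. The dominant is major (leading tone raised), so V is a dominant seventh chord.
That chord is spelled A-C#-E-G.
With the 42 figure the chord is in third inversion; from the bass G upward in close position it reads G-A-C#-E.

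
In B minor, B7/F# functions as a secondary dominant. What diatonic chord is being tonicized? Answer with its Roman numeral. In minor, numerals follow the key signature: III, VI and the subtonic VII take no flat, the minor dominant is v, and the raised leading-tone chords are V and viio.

iv

The chord is a dominant seventh chord on B.
A dominant resolves down a perfect fifth: B → E. In B minor, E is scale degree 4, i.e. iv.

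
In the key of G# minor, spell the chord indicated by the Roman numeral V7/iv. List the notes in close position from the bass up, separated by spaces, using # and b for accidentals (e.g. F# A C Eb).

G# B# D# F#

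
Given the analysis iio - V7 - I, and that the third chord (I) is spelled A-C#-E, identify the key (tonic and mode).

A major

The anchor chord is a major triad on A, labeled I.
If A is scale degree 1 and the mode makes that degree carry a major triad, the tonic is A and the mode is major.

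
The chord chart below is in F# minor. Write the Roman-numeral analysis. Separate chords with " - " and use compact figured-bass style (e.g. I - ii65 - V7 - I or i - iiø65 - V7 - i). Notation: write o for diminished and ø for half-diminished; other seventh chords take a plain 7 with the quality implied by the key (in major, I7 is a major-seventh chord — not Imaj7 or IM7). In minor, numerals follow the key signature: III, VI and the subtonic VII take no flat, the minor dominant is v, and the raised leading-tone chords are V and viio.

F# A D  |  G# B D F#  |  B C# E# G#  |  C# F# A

VI6 - iiø7 - V42 - i64

F#-A-D: root D is the submediant; major triad there is VI6.
G#-B-D-F#: root G# is the supertonic; half-diminished seventh chord there is iiø7.
B-C#-E#-G# has root C#, degree 5 in F# minor, so V42.
C#-F#-A: root F# is the tonic; minor triad there is i64.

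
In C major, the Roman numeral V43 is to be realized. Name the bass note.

D

V in C major has root G; the chord is G-B-D-F.
The figure 43 means second inversion — the fifth is in the bass.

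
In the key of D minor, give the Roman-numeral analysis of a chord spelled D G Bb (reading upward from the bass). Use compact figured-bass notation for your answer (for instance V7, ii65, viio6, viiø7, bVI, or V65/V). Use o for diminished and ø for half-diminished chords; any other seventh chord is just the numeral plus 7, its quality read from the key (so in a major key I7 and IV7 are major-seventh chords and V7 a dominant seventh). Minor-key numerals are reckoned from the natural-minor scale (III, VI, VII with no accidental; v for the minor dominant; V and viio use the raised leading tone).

iv64

Stacked in thirds the chord is G-Bb-D: a minor triad on G.
G is scale degree 4 in D minor, and a minor triad on that degree is written iv.
With D in the bass the chord is in second inversion, so the figured bass is 64.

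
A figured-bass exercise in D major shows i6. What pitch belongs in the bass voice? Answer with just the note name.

i in D major has root D; the chord is D-F-A.
The figure 6 means first inversion — the third is in the bass.

F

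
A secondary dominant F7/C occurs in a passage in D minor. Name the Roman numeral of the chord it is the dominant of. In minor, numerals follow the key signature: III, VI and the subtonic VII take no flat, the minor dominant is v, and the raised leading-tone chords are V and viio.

The chord is a dominant seventh chord on F.
A dominant resolves down a perfect fifth: F → Bb. In D minor, Bb is scale degree 6, i.e. VI.

VI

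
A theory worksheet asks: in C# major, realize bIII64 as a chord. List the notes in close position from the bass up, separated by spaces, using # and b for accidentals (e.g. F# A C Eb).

Scale degree 3 in C# major is E#; lowering it a half step gives E. bIII64 is a major triad on the lowered third degree, borrowed from the parallel minor.
So the chord is E-G#-B, a major triad.
With the 64 figure the chord is in second inversion; from the bass B upward in close position it reads B-E-G#.

B E G#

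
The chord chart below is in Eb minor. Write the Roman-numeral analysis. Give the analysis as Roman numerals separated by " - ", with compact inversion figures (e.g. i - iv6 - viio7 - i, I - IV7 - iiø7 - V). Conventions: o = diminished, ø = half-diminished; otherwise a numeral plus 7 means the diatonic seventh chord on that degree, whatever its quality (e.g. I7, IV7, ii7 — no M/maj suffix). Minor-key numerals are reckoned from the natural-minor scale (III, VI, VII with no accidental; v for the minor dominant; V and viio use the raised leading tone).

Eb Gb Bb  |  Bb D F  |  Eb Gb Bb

Eb-Gb-Bb has root Eb, degree 1 in Eb minor, so i.
Bb-D-F has root Bb, degree 5 in Eb minor, so V.
Eb-Gb-Bb has root Eb, degree 1 in Eb minor, so i.

i - V - i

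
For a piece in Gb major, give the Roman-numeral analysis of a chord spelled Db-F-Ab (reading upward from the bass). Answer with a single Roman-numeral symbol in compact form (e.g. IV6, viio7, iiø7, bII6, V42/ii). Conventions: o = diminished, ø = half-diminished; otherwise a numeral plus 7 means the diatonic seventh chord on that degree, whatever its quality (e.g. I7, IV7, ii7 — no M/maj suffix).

V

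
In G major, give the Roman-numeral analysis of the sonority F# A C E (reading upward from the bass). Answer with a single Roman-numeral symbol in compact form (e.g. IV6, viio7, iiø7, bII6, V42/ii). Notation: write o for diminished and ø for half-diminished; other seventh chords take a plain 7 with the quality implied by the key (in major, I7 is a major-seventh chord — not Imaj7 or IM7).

viiø7

The pitches F#-A-C-E form a half-diminished seventh chord rooted on F#.
In G major, F# is the leading tone; the diatonic half-diminished seventh chord there is viiø7.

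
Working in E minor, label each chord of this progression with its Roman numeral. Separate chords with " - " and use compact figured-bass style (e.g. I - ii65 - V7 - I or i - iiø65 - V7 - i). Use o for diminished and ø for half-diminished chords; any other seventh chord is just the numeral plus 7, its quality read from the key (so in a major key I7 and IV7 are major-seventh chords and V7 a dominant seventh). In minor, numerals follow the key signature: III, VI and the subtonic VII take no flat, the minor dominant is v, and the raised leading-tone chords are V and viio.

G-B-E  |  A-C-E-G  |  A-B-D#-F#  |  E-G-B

i6 - iv7 - V42 - i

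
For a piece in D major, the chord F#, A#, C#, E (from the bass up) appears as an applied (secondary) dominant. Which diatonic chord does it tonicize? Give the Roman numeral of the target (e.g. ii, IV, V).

vi

The chord is a dominant seventh chord on F#.
A dominant resolves down a perfect fifth: F# → B. In D major, B is scale degree 6, i.e. vi.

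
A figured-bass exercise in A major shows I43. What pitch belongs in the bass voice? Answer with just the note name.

E

I in A major has root A; the chord is A-C#-E-G#.
The figure 43 means second inversion — the fifth is in the bass.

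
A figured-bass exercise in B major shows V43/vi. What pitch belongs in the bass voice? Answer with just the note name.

A#

The applied chord V43/vi is rooted on D#: D#-F##-A#-C#.
The figure 43 means second inversion — the fifth is in the bass.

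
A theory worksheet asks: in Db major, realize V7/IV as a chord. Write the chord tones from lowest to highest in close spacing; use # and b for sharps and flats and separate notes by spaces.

Db F Ab Cb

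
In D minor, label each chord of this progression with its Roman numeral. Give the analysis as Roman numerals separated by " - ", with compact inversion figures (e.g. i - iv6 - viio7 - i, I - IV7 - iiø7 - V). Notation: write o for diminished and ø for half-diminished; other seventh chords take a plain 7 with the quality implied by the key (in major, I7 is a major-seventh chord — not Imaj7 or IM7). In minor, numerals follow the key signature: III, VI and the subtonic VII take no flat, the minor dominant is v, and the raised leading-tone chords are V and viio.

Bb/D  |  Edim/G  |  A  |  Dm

VI6 - iio6 - V - i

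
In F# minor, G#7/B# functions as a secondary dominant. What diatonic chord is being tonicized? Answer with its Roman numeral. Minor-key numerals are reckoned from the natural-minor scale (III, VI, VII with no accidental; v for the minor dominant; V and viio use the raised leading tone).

V

The chord is a dominant seventh chord on G#.
A dominant resolves down a perfect fifth: G# → C#. In F# minor, C# is scale degree 5, i.e. V.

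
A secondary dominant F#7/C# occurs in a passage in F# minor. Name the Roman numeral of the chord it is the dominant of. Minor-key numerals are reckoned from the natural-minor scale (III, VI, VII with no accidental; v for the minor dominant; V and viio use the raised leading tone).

iv

The chord is a dominant seventh chord on F#.
A dominant resolves down a perfect fifth: F# → B. In F# minor, B is scale degree 4, i.e. iv.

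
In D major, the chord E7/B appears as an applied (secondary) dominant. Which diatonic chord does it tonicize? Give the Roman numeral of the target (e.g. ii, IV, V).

V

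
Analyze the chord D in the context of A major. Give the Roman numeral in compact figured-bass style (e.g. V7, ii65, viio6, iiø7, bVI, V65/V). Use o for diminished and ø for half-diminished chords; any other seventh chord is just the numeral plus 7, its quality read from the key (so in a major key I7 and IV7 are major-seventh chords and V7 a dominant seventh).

Stacked in thirds the chord is D-F#-A: a major triad on D.
In A major, D is the subdominant; the diatonic major triad there is IV.

IV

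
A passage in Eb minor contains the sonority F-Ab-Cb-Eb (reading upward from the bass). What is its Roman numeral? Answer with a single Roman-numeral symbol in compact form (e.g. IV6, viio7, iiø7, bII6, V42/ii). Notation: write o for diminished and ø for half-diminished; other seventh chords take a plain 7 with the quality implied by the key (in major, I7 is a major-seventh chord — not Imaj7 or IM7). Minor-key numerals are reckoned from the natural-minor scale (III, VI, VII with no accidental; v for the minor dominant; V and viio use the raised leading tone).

iiø7

Stacked in thirds the chord is F-Ab-Cb-Eb: a half-diminished seventh chord on F.
In Eb minor, F is the supertonic; the diatonic half-diminished seventh chord there is iiø7.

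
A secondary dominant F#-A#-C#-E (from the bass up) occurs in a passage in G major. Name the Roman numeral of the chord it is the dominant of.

The chord is a dominant seventh chord on F#.
A dominant resolves down a perfect fifth: F# → B. In G major, B is scale degree 3, i.e. iii.

iii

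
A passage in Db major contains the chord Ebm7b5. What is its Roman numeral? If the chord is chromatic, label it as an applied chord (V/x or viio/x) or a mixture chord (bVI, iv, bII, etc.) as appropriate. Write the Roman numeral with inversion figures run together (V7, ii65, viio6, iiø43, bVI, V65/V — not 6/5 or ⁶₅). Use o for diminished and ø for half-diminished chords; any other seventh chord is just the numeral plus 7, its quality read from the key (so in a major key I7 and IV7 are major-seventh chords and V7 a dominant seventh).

The pitches Eb-Gb-Bbb-Db form a half-diminished seventh chord rooted on Eb.
Eb is the second degree of Db major. This is the half-diminished supertonic seventh, borrowed from the parallel minor.

iiø7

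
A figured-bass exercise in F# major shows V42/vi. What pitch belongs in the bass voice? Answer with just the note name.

The applied chord V42/vi is rooted on A#: A#-C##-E#-G#.
The figure 42 means third inversion — the seventh is in the bass.

G#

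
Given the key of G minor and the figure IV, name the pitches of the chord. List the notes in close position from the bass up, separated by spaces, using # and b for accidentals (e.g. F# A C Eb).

C E G

IV is the major subdominant, borrowed from the parallel major. In G minor that root is C.
So the chord is C-E-G.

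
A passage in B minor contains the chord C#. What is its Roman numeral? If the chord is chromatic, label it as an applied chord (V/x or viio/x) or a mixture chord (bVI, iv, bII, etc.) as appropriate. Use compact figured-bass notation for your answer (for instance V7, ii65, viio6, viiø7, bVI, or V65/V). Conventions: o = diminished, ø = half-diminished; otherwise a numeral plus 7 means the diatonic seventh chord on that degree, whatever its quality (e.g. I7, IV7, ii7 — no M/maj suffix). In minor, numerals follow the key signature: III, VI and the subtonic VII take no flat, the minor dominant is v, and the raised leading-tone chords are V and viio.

The pitches C#-E#-G# form a major triad rooted on C#.
C# is not a diatonic chord root with this quality in B minor, but it lies a perfect fifth above F# (V), so the chord functions as an applied dominant of V.

V/V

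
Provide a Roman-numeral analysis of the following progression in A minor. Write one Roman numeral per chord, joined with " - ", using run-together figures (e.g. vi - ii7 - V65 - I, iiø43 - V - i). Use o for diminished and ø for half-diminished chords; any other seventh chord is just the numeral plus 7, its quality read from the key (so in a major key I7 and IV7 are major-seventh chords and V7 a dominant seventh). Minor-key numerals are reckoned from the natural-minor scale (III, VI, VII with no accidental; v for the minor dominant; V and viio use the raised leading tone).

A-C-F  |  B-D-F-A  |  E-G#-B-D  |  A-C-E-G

VI6 - iiø7 - V7 - i7

A-C-F: major triad on F = scale degree 6 → VI6.
B-D-F-A has root B, degree 2 in A minor, so iiø7.
E-G#-B-D has root E, degree 5 in A minor, so V7.
A-C-E-G: root A is the tonic; minor seventh chord there is i7.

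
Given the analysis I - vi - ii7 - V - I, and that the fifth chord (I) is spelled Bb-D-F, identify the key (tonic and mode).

I is given as Bb-D-F — a major triad with root Bb.
If Bb is scale degree 1 and the mode makes that degree carry a major triad, the tonic is Bb and the mode is major.

Bb major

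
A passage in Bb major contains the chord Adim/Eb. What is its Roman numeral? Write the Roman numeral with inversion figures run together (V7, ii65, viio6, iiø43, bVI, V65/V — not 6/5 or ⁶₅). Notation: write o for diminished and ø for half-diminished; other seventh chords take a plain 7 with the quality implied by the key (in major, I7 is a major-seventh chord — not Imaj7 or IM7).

viio64

The pitches A-C-Eb form a diminished triad rooted on A.
A is scale degree 7 in Bb major, and a diminished triad on that degree is written viio.
With Eb in the bass the chord is in second inversion, so the figured bass is 64.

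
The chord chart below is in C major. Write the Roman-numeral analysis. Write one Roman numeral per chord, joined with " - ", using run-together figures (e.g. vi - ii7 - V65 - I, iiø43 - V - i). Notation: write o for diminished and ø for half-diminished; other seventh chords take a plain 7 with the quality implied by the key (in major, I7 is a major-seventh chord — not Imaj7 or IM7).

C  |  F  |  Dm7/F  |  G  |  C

C: root C is the tonic; major triad there is I.
F: root F is the subdominant; major triad there is IV.
Dm7/F has root D, degree 2 in C major, so ii65.
G has root G, degree 5 in C major, so V.
C has root C, degree 1 in C major, so I.

I - IV - ii65 - V - I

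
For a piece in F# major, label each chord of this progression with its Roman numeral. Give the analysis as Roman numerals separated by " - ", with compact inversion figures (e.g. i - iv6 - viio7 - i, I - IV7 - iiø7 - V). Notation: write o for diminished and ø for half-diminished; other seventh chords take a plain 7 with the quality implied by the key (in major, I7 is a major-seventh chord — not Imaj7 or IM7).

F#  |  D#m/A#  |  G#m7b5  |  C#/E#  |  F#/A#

F#: major triad on F# = scale degree 1 → I.
D#m/A# has root D#, degree 6 in F# major, so vi64.
G#m7b5: half-diminished seventh chord on G# — chromatic; iiø7 (borrowed from the parallel minor).
C#/E#: major triad on C# = scale degree 5 → V6.
F#/A#: root F# is the tonic; major triad there is I6.

I - vi64 - iiø7 - V6 - I6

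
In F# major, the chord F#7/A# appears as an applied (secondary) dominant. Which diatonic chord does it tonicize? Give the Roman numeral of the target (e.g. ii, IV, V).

IV

The chord is a dominant seventh chord on F#.
A dominant resolves down a perfect fifth: F# → B. In F# major, B is scale degree 4, i.e. IV.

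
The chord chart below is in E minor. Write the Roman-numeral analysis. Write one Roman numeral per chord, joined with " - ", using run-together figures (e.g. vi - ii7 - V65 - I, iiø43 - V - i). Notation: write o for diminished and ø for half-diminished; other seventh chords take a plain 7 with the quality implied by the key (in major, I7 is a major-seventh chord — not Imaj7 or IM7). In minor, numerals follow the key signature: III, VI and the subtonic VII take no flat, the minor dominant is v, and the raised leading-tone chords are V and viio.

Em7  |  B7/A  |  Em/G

i7 - V42 - i6

Em7: root E is the tonic; minor seventh chord there is i7.
B7/A: root B is the dominant; dominant seventh chord there is V42.
Em/G: root E is the tonic; minor triad there is i6.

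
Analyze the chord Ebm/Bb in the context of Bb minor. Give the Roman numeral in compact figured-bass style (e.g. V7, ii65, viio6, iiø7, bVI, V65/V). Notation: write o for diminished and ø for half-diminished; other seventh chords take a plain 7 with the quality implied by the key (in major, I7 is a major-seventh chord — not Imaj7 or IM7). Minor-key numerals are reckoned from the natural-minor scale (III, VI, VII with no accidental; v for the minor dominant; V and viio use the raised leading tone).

iv64

Stacked in thirds the chord is Eb-Gb-Bb: a minor triad on Eb.
In Bb minor, Eb is the subdominant; the diatonic minor triad there is iv.
With Bb in the bass the chord is in second inversion, so the figured bass is 64.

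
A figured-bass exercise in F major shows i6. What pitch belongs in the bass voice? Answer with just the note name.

i in F major has root F; the chord is F-Ab-C.
The figure 6 means first inversion — the third is in the bass.

Ab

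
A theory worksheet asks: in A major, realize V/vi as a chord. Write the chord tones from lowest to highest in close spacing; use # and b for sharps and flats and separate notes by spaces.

C# E# G#

The slash means an applied dominant: we want the dominant of vi. In A major, vi is F# minor, and its dominant is built on C#.
Building a major triad on C# gives C#-E#-G#.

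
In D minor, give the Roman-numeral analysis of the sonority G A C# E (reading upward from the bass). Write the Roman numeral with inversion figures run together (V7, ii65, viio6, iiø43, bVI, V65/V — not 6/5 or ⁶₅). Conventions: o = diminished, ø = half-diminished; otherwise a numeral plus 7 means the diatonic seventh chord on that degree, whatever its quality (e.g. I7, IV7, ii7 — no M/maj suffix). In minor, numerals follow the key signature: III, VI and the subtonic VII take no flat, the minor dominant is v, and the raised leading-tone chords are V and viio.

Stacked in thirds the chord is A-C#-E-G: a dominant seventh chord on A.
A is scale degree 5 in D minor, and a dominant seventh chord on that degree is written V7.
With G in the bass the chord is in third inversion, so the figured bass is 42.

V42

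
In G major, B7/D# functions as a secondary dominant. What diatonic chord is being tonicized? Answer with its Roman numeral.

vi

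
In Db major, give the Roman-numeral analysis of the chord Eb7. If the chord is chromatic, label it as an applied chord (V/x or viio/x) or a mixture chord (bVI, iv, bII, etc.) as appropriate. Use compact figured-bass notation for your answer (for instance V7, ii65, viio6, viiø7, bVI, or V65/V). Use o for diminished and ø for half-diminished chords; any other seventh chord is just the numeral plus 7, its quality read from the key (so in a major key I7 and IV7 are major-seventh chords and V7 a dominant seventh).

Stacked in thirds the chord is Eb-G-Bb-Db: a dominant seventh chord on Eb.
Eb is not a diatonic chord root with this quality in Db major, but it lies a perfect fifth above Ab (V), so the chord functions as an applied dominant of V.

V7/V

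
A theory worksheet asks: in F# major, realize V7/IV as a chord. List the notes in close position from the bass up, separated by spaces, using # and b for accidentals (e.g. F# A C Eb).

F# A# C# E

V7/IV is a secondary dominant — the dominant seventh of IV. IV in F# major is B, so the applied chord's root is F#, a perfect fifth above.
Building a dominant seventh chord on F# gives F#-A#-C#-E.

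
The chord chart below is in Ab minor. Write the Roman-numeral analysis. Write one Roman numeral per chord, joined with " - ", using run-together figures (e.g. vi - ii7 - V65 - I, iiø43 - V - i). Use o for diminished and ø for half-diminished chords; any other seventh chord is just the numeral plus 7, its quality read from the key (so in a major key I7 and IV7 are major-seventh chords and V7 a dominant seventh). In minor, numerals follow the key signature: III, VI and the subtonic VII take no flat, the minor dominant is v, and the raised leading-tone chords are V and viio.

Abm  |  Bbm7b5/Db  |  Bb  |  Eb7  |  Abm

Abm: minor triad on Ab = scale degree 1 → i.
Bbm7b5/Db has root Bb, degree 2 in Ab minor, so iiø65.
Bb is the secondary dominant of V (major triad on Bb): V/V.
Eb7 has root Eb, degree 5 in Ab minor, so V7.
Abm: minor triad on Ab = scale degree 1 → i.

i - iiø65 - V/V - V7 - i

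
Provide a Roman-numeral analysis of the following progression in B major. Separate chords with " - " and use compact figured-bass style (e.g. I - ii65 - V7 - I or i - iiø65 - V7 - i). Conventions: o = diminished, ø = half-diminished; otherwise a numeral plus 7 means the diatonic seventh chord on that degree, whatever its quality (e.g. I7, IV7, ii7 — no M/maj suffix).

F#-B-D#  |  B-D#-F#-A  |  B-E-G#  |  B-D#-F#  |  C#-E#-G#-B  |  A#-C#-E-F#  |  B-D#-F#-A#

I64 - V7/IV - IV64 - I - V7/V - V65 - I7

F#-B-D# has root B, degree 1 in B major, so I64.
B-D#-F#-A is the secondary dominant of IV (dominant seventh chord on B): V7/IV.
B-E-G#: major triad on E = scale degree 4 → IV64.
B-D#-F#: root B is the tonic; major triad there is I.
C#-E#-G#-B: a dominant seventh chord on C#, the applied dominant of V → V7/V.
A#-C#-E-F#: root F# is the dominant; dominant seventh chord there is V65.
B-D#-F#-A#: root B is the tonic; major seventh chord there is I7.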